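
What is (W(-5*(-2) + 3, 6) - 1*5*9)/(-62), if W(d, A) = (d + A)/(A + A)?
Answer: 521/744 ≈ 0.70027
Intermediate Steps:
W(d, A) = (A + d)/(2*A) (W(d, A) = (A + d)/((2*A)) = (A + d)*(1/(2*A)) = (A + d)/(2*A))
(W(-5*(-2) + 3, 6) - 1*5*9)/(-62) = ((1/2)*(6 + (-5*(-2) + 3))/6 - 1*5*9)/(-62) = -((1/2)*(1/6)*(6 + (10 + 3)) - 5*9)/62 = -((1/2)*(1/6)*(6 + 13) - 45)/62 = -((1/2)*(1/6)*19 - 45)/62 = -(19/12 - 45)/62 = -1/62*(-521/12) = 521/744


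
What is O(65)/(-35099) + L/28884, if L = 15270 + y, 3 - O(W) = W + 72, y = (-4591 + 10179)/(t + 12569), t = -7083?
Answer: 370214438201/695213018097 ≈ 0.53252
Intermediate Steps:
y = 2794/2743 (y = (-4591 + 10179)/(-7083 + 12569) = 5588/5486 = 5588*(1/5486) = 2794/2743 ≈ 1.0186)
O(W) = -69 - W (O(W) = 3 - (W + 72) = 3 - (72 + W) = 3 + (-72 - W) = -69 - W)
L = 41888404/2743 (L = 15270 + 2794/2743 = 41888404/2743 ≈ 15271.)
O(65)/(-35099) + L/28884 = (-69 - 1*65)/(-35099) + (41888404/2743)/28884 = (-69 - 65)*(-1/35099) + (41888404/2743)*(1/28884) = -134*(-1/35099) + 10472101/19807203 = 134/35099 + 10472101/19807203 = 370214438201/695213018097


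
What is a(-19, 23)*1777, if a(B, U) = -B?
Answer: 33763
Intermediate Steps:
a(-19, 23)*1777 = -1*(-19)*1777 = 19*1777 = 33763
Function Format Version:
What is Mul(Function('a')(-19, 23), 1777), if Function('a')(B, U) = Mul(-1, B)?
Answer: 33763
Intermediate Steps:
Mul(Function('a')(-19, 23), 1777) = Mul(Mul(-1, -19), 1777) = Mul(19, 1777) = 33763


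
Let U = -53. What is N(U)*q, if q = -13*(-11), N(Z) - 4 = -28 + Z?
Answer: -11011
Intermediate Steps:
N(Z) = -24 + Z (N(Z) = 4 + (-28 + Z) = -24 + Z)
q = 143
N(U)*q = (-24 - 53)*143 = -77*143 = -11011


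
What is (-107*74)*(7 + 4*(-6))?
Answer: 134606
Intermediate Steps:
(-107*74)*(7 + 4*(-6)) = -7918*(7 - 24) = -7918*(-17) = 134606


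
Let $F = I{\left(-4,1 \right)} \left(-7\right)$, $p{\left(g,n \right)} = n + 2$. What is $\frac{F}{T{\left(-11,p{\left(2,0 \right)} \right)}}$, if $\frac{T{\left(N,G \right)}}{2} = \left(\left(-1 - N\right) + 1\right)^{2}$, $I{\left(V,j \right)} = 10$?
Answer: $- \frac{35}{121} \approx -0.28926$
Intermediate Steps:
$p{\left(g,n \right)} = 2 + n$
$T{\left(N,G \right)} = 2 N^{2}$ ($T{\left(N,G \right)} = 2 \left(\left(-1 - N\right) + 1\right)^{2} = 2 \left(- N\right)^{2} = 2 N^{2}$)
$F = -70$ ($F = 10 \left(-7\right) = -70$)
$\frac{F}{T{\left(-11,p{\left(2,0 \right)} \right)}} = - \frac{70}{2 \left(-11\right)^{2}} = - \frac{70}{2 \cdot 121} = - \frac{70}{242} = \left(-70\right) \frac{1}{242} = - \frac{35}{121}$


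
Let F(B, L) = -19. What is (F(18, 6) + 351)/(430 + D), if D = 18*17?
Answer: 83/184 ≈ 0.45109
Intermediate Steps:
D = 306
(F(18, 6) + 351)/(430 + D) = (-19 + 351)/(430 + 306) = 332/736 = 332*(1/736) = 83/184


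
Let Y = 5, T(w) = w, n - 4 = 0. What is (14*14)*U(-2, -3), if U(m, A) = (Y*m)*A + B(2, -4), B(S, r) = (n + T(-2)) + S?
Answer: 6664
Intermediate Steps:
n = 4 (n = 4 + 0 = 4)
B(S, r) = 2 + S (B(S, r) = (4 - 2) + S = 2 + S)
U(m, A) = 4 + 5*A*m (U(m, A) = (5*m)*A + (2 + 2) = 5*A*m + 4 = 4 + 5*A*m)
(14*14)*U(-2, -3) = (14*14)*(4 + 5*(-3)*(-2)) = 196*(4 + 30) = 196*34 = 6664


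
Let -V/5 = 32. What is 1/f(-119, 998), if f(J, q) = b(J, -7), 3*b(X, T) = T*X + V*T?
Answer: 1/651 ≈ 0.0015361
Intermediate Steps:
V = -160 (V = -5*32 = -160)
b(X, T) = -160*T/3 + T*X/3 (b(X, T) = (T*X - 160*T)/3 = (-160*T + T*X)/3 = -160*T/3 + T*X/3)
f(J, q) = 1120/3 - 7*J/3 (f(J, q) = (1/3)*(-7)*(-160 + J) = 1120/3 - 7*J/3)
1/f(-119, 998) = 1/(1120/3 - 7/3*(-119)) = 1/(1120/3 + 833/3) = 1/651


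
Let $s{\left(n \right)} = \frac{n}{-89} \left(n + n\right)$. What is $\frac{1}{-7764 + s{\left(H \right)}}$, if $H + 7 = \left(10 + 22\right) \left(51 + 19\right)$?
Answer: $- \frac{89}{10663574} \approx -8.3462 \cdot 10^{-6}$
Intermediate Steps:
$H = 2233$ ($H = -7 + \left(10 + 22\right) \left(51 + 19\right) = -7 + 32 \cdot 70 = -7 + 2240 = 2233$)
$s{\left(n \right)} = - \frac{2 n^{2}}{89}$ ($s{\left(n \right)} = n \left(- \frac{1}{89}\right) 2 n = - \frac{n}{89} \cdot 2 n = - \frac{2 n^{2}}{89}$)
$\frac{1}{-7764 + s{\left(H \right)}} = \frac{1}{-7764 - \frac{2 \cdot 2233^{2}}{89}} = \frac{1}{-7764 - \frac{9972578}{89}} = \frac{1}{- \frac{10663574}{89}} = - \frac{89}{10663574}$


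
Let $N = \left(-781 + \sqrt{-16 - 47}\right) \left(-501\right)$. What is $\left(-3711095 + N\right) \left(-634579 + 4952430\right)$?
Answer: $-14334462199714 - 6489730053 i \sqrt{7} \approx -1.4334 \cdot 10^{13} - 1.717 \cdot 10^{10} i$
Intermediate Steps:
$N = 391281 - 1503 i \sqrt{7}$ ($N = \left(-781 + \sqrt{-63}\right) \left(-501\right) = \left(-781 + 3 i \sqrt{7}\right) \left(-501\right) = 391281 - 1503 i \sqrt{7} \approx 3.9128 \cdot 10^{5} - 3976.6 i$)
$\left(-3711095 + N\right) \left(-634579 + 4952430\right) = \left(-3711095 + \left(391281 - 1503 i \sqrt{7}\right)\right) \left(-634579 + 4952430\right) = \left(-3319814 - 1503 i \sqrt{7}\right) 4317851 = -14334462199714 - 6489730053 i \sqrt{7}$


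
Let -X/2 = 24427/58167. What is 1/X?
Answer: -58167/48854 ≈ -1.1906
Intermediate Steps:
X = -48854/58167 ≈ -0.83989
1/X = 1/(-48854/58167) = -58167/48854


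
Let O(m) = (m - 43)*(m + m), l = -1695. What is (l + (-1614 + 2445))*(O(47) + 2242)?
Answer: -2261952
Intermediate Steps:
O(m) = 2*m*(-43 + m) (O(m) = (-43 + m)*(2*m) = 2*m*(-43 + m))
(l + (-1614 + 2445))*(O(47) + 2242) = (-1695 + (-1614 + 2445))*(2*47*(-43 + 47) + 2242) = (-1695 + 831)*(2*47*4 + 2242) = -864*(376 + 2242) = -864*2618 = -2261952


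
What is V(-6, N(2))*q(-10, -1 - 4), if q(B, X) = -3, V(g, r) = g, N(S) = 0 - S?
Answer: 18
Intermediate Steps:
N(S) = -S
V(-6, N(2))*q(-10, -1 - 4) = -6*(-3) = 18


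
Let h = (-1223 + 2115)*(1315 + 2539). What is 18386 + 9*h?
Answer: 30958298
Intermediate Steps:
h = 3437768 (h = 892*3854 = 3437768)
18386 + 9*h = 18386 + 9*3437768 = 18386 + 30939912 = 30958298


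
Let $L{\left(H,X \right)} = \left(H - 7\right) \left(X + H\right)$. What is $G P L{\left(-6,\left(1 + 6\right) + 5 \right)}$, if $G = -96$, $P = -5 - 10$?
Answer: $-112320$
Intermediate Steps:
$P = -15$ ($P = -5 - 10 = -15$)
$L{\left(H,X \right)} = \left(-7 + H\right) \left(H + X\right)$
$G P L{\left(-6,\left(1 + 6\right) + 5 \right)} = \left(-96\right) \left(-15\right) \left(\left(-6\right)^{2} - -42 - 7 \left(\left(1 + 6\right) + 5\right) - 6 \left(\left(1 + 6\right) + 5\right)\right) = 1440 \left(36 + 42 - 7 \left(7 + 5\right) - 6 \left(7 + 5\right)\right) = 1440 \left(36 + 42 - 84 - 72\right) = 1440 \left(-78\right) = -112320$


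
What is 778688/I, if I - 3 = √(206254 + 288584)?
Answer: -778688/164943 + 778688*√54982/164943 ≈ 1102.3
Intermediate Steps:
I = 3 + 3*√54982 (I = 3 + √(206254 + 288584) = 3 + √494838 = 3 + 3*√54982 ≈ 706.45)
778688/I = 778688/(3 + 3*√54982)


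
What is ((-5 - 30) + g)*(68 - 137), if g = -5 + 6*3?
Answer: 1518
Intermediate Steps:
g = 13 (g = -5 + 18 = 13)
((-5 - 30) + g)*(68 - 137) = ((-5 - 30) + 13)*(68 - 137) = (-35 + 13)*(-69) = -22*(-69) = 1518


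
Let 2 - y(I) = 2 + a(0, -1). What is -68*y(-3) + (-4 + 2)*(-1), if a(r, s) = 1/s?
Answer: -66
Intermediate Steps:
y(I) = 1 (y(I) = 2 - (2 + 1/(-1)) = 2 - (2 - 1) = 2 - 1*1 = 2 - 1 = 1)
-68*y(-3) + (-4 + 2)*(-1) = -68*1 + (-4 + 2)*(-1) = -68 - 2*(-1) = -68 + 2 = -66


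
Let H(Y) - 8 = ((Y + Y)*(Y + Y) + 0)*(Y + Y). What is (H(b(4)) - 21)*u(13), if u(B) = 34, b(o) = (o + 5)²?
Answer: 144551510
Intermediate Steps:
b(o) = (5 + o)²
H(Y) = 8 + 8*Y³ (H(Y) = 8 + ((Y + Y)*(Y + Y) + 0)*(Y + Y) = 8 + ((2*Y)*(2*Y) + 0)*(2*Y) = 8 + (4*Y² + 0)*(2*Y) = 8 + (4*Y²)*(2*Y) = 8 + 8*Y³)
(H(b(4)) - 21)*u(13) = ((8 + 8*((5 + 4)²)³) - 21)*34 = ((8 + 8*(9²)³) - 21)*34 = ((8 + 8*81³) - 21)*34 = ((8 + 8*531441) - 21)*34 = ((8 + 4251528) - 21)*34 = (4251536 - 21)*34 = 4251515*34 = 144551510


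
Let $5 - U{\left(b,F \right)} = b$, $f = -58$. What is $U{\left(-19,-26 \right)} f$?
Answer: $-1392$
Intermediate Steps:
$U{\left(b,F \right)} = 5 - b$
$U{\left(-19,-26 \right)} f = \left(5 - -19\right) \left(-58\right) = \left(5 + 19\right) \left(-58\right) = 24 \left(-58\right) = -1392$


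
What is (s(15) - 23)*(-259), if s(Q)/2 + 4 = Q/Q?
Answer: 7511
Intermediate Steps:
s(Q) = -6 (s(Q) = -8 + 2*(Q/Q) = -8 + 2*1 = -8 + 2 = -6)
(s(15) - 23)*(-259) = (-6 - 23)*(-259) = -29*(-259) = 7511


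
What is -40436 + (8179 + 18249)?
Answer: -14008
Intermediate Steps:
-40436 + (8179 + 18249) = -40436 + 26428 = -14008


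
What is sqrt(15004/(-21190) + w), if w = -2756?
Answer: 3*I*sqrt(34383508510)/10595 ≈ 52.504*I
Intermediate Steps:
sqrt(15004/(-21190) + w) = sqrt(15004/(-21190) - 2756) = sqrt(15004*(-1/21190) - 2756) = sqrt(-7502/10595 - 2756) = sqrt(-29207322/10595) = 3*I*sqrt(34383508510)/10595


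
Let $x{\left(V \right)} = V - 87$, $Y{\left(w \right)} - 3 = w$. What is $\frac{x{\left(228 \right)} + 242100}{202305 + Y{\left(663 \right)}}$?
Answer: $\frac{80747}{67657} \approx 1.1935$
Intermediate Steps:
$Y{\left(w \right)} = 3 + w$
$x{\left(V \right)} = -87 + V$ ($x{\left(V \right)} = V - 87 = -87 + V$)
$\frac{x{\left(228 \right)} + 242100}{202305 + Y{\left(663 \right)}} = \frac{\left(-87 + 228\right) + 242100}{202305 + \left(3 + 663\right)} = \frac{141 + 242100}{202305 + 666} = \frac{242241}{202971} = 242241 \cdot \frac{1}{202971} = \frac{80747}{67657}$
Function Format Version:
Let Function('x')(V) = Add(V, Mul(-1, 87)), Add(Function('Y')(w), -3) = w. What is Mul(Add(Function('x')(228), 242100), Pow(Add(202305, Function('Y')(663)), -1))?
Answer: Rational(80747, 67657) ≈ 1.1935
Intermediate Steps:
Function('Y')(w) = Add(3, w)
Function('x')(V) = Add(-87, V) (Function('x')(V) = Add(V, -87) = Add(-87, V))
Mul(Add(Function('x')(228), 242100), Pow(Add(202305, Function('Y')(663)), -1)) = Mul(Add(Add(-87, 228), 242100), Pow(Add(202305, Add(3, 663)), -1)) = Mul(Add(141, 242100), Pow(Add(202305, 666), -1)) = Mul(242241, Pow(202971, -1)) = Mul(242241, Rational(1, 202971)) = Rational(80747, 67657)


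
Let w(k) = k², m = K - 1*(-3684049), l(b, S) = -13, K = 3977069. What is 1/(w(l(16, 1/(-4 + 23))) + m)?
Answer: 1/7661287 ≈ 1.3053e-7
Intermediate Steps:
m = 7661118 (m = 3977069 - 1*(-3684049) = 3977069 + 3684049 = 7661118)
1/(w(l(16, 1/(-4 + 23))) + m) = 1/((-13)² + 7661118) = 1/(169 + 7661118) = 1/7661287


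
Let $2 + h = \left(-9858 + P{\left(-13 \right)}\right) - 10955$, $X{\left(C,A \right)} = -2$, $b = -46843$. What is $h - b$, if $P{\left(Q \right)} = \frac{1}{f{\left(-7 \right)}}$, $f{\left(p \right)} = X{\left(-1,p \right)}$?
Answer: $\frac{52055}{2} \approx 26028.0$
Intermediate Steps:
$f{\left(p \right)} = -2$
$P{\left(Q \right)} = - \frac{1}{2}$ ($P{\left(Q \right)} = \frac{1}{-2} = - \frac{1}{2}$)
$h = - \frac{41631}{2}$ ($h = -2 - \frac{41627}{2} = - \frac{41631}{2} \approx -20816.0$)
$h - b = - \frac{41631}{2} - -46843 = - \frac{41631}{2} + 46843 = \frac{52055}{2}$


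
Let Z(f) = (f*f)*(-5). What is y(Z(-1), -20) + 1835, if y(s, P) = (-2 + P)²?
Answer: 2319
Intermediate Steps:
Z(f) = -5*f² (Z(f) = f²*(-5) = -5*f²)
y(Z(-1), -20) + 1835 = (-2 - 20)² + 1835 = (-22)² + 1835 = 484 + 1835 = 2319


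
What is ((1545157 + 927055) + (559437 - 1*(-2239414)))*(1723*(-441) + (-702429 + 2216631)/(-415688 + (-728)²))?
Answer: -32697722053994967/8164 ≈ -4.0051e+12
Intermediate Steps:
((1545157 + 927055) + (559437 - 1*(-2239414)))*(1723*(-441) + (-702429 + 2216631)/(-415688 + (-728)²)) = (2472212 + (559437 + 2239414))*(-759843 + 1514202/(-415688 + 529984)) = (2472212 + 2798851)*(-759843 + 1514202/114296) = 5271063*(-759843 + 1514202*(1/114296)) = 5271063*(-759843 + 757101/57148) = 5271063*(-43422750663/57148) = -32697722053994967/8164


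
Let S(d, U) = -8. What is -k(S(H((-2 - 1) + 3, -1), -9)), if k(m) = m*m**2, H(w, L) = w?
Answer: 512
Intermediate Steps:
k(m) = m**3
-k(S(H((-2 - 1) + 3, -1), -9)) = -1*(-8)**3 = -1*(-512) = 512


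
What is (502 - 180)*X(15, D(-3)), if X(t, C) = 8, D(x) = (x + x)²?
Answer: 2576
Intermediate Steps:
D(x) = 4*x² (D(x) = (2*x)² = 4*x²)
(502 - 180)*X(15, D(-3)) = (502 - 180)*8 = 322*8 = 2576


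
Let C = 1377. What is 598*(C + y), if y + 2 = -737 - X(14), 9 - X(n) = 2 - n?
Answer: 368966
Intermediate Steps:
X(n) = 7 + n (X(n) = 9 - (2 - n) = 9 + (-2 + n) = 7 + n)
y = -760 (y = -2 + (-737 - (7 + 14)) = -2 + (-737 - 1*21) = -2 + (-737 - 21) = -2 - 758 = -760)
598*(C + y) = 598*(1377 - 760) = 598*617 = 368966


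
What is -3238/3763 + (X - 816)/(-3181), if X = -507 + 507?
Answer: -7229470/11970103 ≈ -0.60396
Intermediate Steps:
X = 0
-3238/3763 + (X - 816)/(-3181) = -3238/3763 + (0 - 816)/(-3181) = -3238*1/3763 - 816*(-1/3181) = -3238/3763 + 816/3181 = -7229470/11970103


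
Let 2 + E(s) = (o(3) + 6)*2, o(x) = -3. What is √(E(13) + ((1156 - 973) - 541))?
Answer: I*√354 ≈ 18.815*I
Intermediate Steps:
E(s) = 4 (E(s) = -2 + (-3 + 6)*2 = -2 + 3*2 = -2 + 6 = 4)
√(E(13) + ((1156 - 973) - 541)) = √(4 + ((1156 - 973) - 541)) = √(4 + (183 - 541)) = √(4 - 358) = √(-354) = I*√354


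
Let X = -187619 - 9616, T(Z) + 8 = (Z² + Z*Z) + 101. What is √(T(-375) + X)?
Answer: 2*√21027 ≈ 290.01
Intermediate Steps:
T(Z) = 93 + 2*Z² (T(Z) = -8 + ((Z² + Z*Z) + 101) = -8 + ((Z² + Z²) + 101) = -8 + (2*Z² + 101) = -8 + (101 + 2*Z²) = 93 + 2*Z²)
X = -197235
√(T(-375) + X) = √((93 + 2*(-375)²) - 197235) = √((93 + 2*140625) - 197235) = √((93 + 281250) - 197235) = √(281343 - 197235) = √84108 = 2*√21027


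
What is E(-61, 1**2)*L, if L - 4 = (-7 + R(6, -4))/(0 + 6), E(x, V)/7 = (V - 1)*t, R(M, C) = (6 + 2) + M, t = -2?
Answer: 0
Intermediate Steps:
R(M, C) = 8 + M
E(x, V) = 14 - 14*V (E(x, V) = 7*((V - 1)*(-2)) = 7*((-1 + V)*(-2)) = 7*(2 - 2*V) = 14 - 14*V)
L = 31/6 (L = 4 + (-7 + (8 + 6))/(0 + 6) = 4 + (-7 + 14)/6 = 4 + 7*(1/6) = 4 + 7/6 = 31/6 ≈ 5.1667)
E(-61, 1**2)*L = (14 - 14*1**2)*(31/6) = (14 - 14*1)*(31/6) = (14 - 14)*(31/6) = 0*(31/6) = 0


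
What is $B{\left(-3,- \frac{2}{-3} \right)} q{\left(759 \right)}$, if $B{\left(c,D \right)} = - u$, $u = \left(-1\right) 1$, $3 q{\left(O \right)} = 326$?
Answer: $\frac{326}{3} \approx 108.67$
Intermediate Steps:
$q{\left(O \right)} = \frac{326}{3}$ ($q{\left(O \right)} = \frac{1}{3} \cdot 326 = \frac{326}{3}$)
$u = -1$
$B{\left(c,D \right)} = 1$ ($B{\left(c,D \right)} = \left(-1\right) \left(-1\right) = 1$)
$B{\left(-3,- \frac{2}{-3} \right)} q{\left(759 \right)} = 1 \cdot \frac{326}{3} = \frac{326}{3}$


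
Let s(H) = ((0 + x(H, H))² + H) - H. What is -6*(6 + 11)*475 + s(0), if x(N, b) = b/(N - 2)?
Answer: -48450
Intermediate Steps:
x(N, b) = b/(-2 + N)
s(H) = H²/(-2 + H)² (s(H) = ((0 + H/(-2 + H))² + H) - H = ((H/(-2 + H))² + H) - H = (H²/(-2 + H)² + H) - H = (H + H²/(-2 + H)²) - H = H²/(-2 + H)²)
-6*(6 + 11)*475 + s(0) = -6*(6 + 11)*475 + 0²/(-2 + 0)² = -6*17*475 + 0/(-2)² = -102*475 + 0*(¼) = -48450 + 0 = -48450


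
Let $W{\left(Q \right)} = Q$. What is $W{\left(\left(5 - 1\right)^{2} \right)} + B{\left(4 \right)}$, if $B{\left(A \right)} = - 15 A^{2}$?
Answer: $-224$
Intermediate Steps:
$W{\left(\left(5 - 1\right)^{2} \right)} + B{\left(4 \right)} = \left(5 - 1\right)^{2} - 15 \cdot 4^{2} = 4^{2} - 240 = 16 - 240 = -224$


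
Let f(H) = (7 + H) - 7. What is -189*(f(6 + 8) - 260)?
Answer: 46494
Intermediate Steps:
f(H) = H
-189*(f(6 + 8) - 260) = -189*((6 + 8) - 260) = -189*(14 - 260) = -189*(-246) = 46494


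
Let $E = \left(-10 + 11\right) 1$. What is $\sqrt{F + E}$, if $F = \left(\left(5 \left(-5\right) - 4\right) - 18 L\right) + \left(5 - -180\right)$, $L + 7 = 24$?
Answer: $i \sqrt{149} \approx 12.207 i$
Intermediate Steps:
$L = 17$ ($L = -7 + 24 = 17$)
$E = 1$ ($E = 1 \cdot 1 = 1$)
$F = -150$ ($F = \left(\left(5 \left(-5\right) - 4\right) - 306\right) + \left(5 - -180\right) = \left(\left(-25 - 4\right) - 306\right) + \left(5 + 180\right) = \left(-29 - 306\right) + 185 = -335 + 185 = -150$)
$\sqrt{F + E} = \sqrt{-150 + 1} = \sqrt{-149} = i \sqrt{149}$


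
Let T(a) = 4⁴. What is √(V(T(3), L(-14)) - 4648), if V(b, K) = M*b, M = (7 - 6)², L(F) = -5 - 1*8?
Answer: 6*I*√122 ≈ 66.272*I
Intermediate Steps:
L(F) = -13 (L(F) = -5 - 8 = -13)
M = 1 (M = 1² = 1)
T(a) = 256
V(b, K) = b (V(b, K) = 1*b = b)
√(V(T(3), L(-14)) - 4648) = √(256 - 4648) = √(-4392) = 6*I*√122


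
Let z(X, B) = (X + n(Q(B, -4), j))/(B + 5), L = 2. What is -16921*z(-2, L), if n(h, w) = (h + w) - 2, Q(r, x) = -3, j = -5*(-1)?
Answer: 33842/7 ≈ 4834.6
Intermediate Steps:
j = 5
n(h, w) = -2 + h + w
z(X, B) = X/(5 + B) (z(X, B) = (X + (-2 - 3 + 5))/(B + 5) = (X + 0)/(5 + B) = X/(5 + B))
-16921*z(-2, L) = -(-33842)/(5 + 2) = -(-33842)/7 = -16921*(-2/7) = 33842/7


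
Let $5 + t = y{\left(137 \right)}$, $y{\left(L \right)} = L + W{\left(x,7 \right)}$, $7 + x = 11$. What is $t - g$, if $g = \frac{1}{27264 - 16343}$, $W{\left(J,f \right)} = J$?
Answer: $\frac{1485255}{10921} \approx 136.0$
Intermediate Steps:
$x = 4$ ($x = -7 + 11 = 4$)
$g = \frac{1}{10921} \approx 9.1567 \cdot 10^{-5}$
$y{\left(L \right)} = 4 + L$ ($y{\left(L \right)} = L + 4 = 4 + L$)
$t = 136$ ($t = -5 + \left(4 + 137\right) = -5 + 141 = 136$)
$t - g = 136 - \frac{1}{10921} = \frac{1485255}{10921}$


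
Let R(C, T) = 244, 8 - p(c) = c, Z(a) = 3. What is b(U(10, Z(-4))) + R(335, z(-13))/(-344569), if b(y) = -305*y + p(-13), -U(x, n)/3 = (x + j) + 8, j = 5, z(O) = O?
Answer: 7258690310/344569 ≈ 21066.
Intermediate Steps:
p(c) = 8 - c
U(x, n) = -39 - 3*x (U(x, n) = -3*((x + 5) + 8) = -3*((5 + x) + 8) = -3*(13 + x) = -39 - 3*x)
b(y) = 21 - 305*y (b(y) = -305*y + (8 - 1*(-13)) = -305*y + (8 + 13) = -305*y + 21 = 21 - 305*y)
b(U(10, Z(-4))) + R(335, z(-13))/(-344569) = (21 - 305*(-39 - 3*10)) + 244/(-344569) = (21 - 305*(-39 - 30)) + 244*(-1/344569) = (21 - 305*(-69)) - 244/344569 = (21 + 21045) - 244/344569 = 21066 - 244/344569 = 7258690310/344569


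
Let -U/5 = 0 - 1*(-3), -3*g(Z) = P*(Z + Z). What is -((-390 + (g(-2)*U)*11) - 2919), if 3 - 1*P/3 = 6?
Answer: 1329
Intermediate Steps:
P = -9 (P = 9 - 3*6 = 9 - 18 = -9)
g(Z) = 6*Z (g(Z) = -(-3)*(Z + Z) = -(-3)*2*Z = -(-6)*Z = 6*Z)
U = -15 (U = -5*(0 - 1*(-3)) = -5*(0 + 3) = -5*3 = -15)
-((-390 + (g(-2)*U)*11) - 2919) = -((-390 + ((6*(-2))*(-15))*11) - 2919) = -((-390 - 12*(-15)*11) - 2919) = -((-390 + 180*11) - 2919) = -((-390 + 1980) - 2919) = -(1590 - 2919) = -1*(-1329) = 1329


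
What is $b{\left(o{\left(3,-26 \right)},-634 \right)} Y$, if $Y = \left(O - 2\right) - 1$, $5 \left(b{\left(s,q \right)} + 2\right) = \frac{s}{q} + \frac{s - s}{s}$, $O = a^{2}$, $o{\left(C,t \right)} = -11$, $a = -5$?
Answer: $- \frac{69619}{1585} \approx -43.924$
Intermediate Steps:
$O = 25$ ($O = \left(-5\right)^{2} = 25$)
$b{\left(s,q \right)} = -2 + \frac{s}{5 q}$ ($b{\left(s,q \right)} = -2 + \frac{\frac{s}{q} + \frac{s - s}{s}}{5} = -2 + \frac{\frac{s}{q} + \frac{0}{s}}{5} = -2 + \frac{\frac{s}{q} + 0}{5} = -2 + \frac{s \frac{1}{q}}{5} = -2 + \frac{s}{5 q}$)
$Y = 22$ ($Y = \left(25 - 2\right) - 1 = 23 - 1 = 22$)
$b{\left(o{\left(3,-26 \right)},-634 \right)} Y = \left(-2 + \frac{1}{5} \left(-11\right) \frac{1}{-634}\right) 22 = \left(-2 + \frac{1}{5} \left(-11\right) \left(- \frac{1}{634}\right)\right) 22 = \left(-2 + \frac{11}{3170}\right) 22 = \left(- \frac{6329}{3170}\right) 22 = - \frac{69619}{1585}$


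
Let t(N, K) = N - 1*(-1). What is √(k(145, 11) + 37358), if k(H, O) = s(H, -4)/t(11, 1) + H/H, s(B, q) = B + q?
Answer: √149483/2 ≈ 193.32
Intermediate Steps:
t(N, K) = 1 + N (t(N, K) = N + 1 = 1 + N)
k(H, O) = ⅔ + H/12 (k(H, O) = (H - 4)/(1 + 11) + H/H = (-4 + H)/12 + 1 = (-4 + H)*(1/12) + 1 = (-⅓ + H/12) + 1 = ⅔ + H/12)
√(k(145, 11) + 37358) = √((⅔ + (1/12)*145) + 37358) = √((⅔ + 145/12) + 37358) = √(51/4 + 37358) = √(149483/4) = √149483/2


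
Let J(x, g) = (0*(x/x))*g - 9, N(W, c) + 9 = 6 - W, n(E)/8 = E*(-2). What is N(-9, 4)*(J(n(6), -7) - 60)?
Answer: -414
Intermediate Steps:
n(E) = -16*E (n(E) = 8*(E*(-2)) = 8*(-2*E) = -16*E)
N(W, c) = -3 - W (N(W, c) = -9 + (6 - W) = -3 - W)
J(x, g) = -9 (J(x, g) = (0*1)*g - 9 = 0*g - 9 = 0 - 9 = -9)
N(-9, 4)*(J(n(6), -7) - 60) = (-3 - 1*(-9))*(-9 - 60) = (-3 + 9)*(-69) = 6*(-69) = -414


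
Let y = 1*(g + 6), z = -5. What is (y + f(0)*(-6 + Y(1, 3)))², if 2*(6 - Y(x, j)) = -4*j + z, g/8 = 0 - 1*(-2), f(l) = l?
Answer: 484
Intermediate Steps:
g = 16 (g = 8*(0 - 1*(-2)) = 8*(0 + 2) = 8*2 = 16)
Y(x, j) = 17/2 + 2*j (Y(x, j) = 6 - (-4*j - 5)/2 = 6 - (-5 - 4*j)/2 = 6 + (5/2 + 2*j) = 17/2 + 2*j)
y = 22 (y = 1*(16 + 6) = 1*22 = 22)
(y + f(0)*(-6 + Y(1, 3)))² = (22 + 0*(-6 + (17/2 + 2*3)))² = (22 + 0*(-6 + (17/2 + 6)))² = (22 + 0*(-6 + 29/2))² = (22 + 0*(17/2))² = (22 + 0)² = 22² = 484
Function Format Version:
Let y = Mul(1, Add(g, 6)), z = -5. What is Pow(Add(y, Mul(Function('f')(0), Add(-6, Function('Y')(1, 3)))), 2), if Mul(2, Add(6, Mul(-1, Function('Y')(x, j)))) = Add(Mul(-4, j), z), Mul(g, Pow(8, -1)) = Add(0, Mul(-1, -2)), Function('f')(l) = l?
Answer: 484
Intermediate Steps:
g = 16 (g = Mul(8, Add(0, Mul(-1, -2))) = Mul(8, Add(0, 2)) = Mul(8, 2) = 16)
Function('Y')(x, j) = Add(Rational(17, 2), Mul(2, j)) (Function('Y')(x, j) = Add(6, Mul(Rational(-1, 2), Add(Mul(-4, j), -5))) = Add(6, Mul(Rational(-1, 2), Add(-5, Mul(-4, j)))) = Add(6, Add(Rational(5, 2), Mul(2, j))) = Add(Rational(17, 2), Mul(2, j)))
y = 22 (y = Mul(1, Add(16, 6)) = Mul(1, 22) = 22)
Pow(Add(y, Mul(Function('f')(0), Add(-6, Function('Y')(1, 3)))), 2) = Pow(Add(22, Mul(0, Add(-6, Add(Rational(17, 2), Mul(2, 3))))), 2) = Pow(Add(22, Mul(0, Add(-6, Add(Rational(17, 2), 6)))), 2) = Pow(Add(22, Mul(0, Add(-6, Rational(29, 2)))), 2) = Pow(Add(22, Mul(0, Rational(17, 2))), 2) = Pow(Add(22, 0), 2) = Pow(22, 2) = 484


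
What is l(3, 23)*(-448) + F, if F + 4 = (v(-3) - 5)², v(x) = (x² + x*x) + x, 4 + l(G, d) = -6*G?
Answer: 9952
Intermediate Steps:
l(G, d) = -4 - 6*G
v(x) = x + 2*x² (v(x) = (x² + x²) + x = 2*x² + x = x + 2*x²)
F = 96 (F = -4 + (-3*(1 + 2*(-3)) - 5)² = -4 + (-3*(1 - 6) - 5)² = -4 + (-3*(-5) - 5)² = -4 + (15 - 5)² = -4 + 10² = -4 + 100 = 96)
l(3, 23)*(-448) + F = (-4 - 6*3)*(-448) + 96 = (-4 - 18)*(-448) + 96 = -22*(-448) + 96 = 9856 + 96 = 9952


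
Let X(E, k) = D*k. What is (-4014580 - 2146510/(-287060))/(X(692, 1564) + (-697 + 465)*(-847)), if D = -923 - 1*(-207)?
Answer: 115242318829/26504823920 ≈ 4.3480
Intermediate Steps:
D = -716 (D = -923 + 207 = -716)
X(E, k) = -716*k
(-4014580 - 2146510/(-287060))/(X(692, 1564) + (-697 + 465)*(-847)) = (-4014580 - 2146510/(-287060))/(-716*1564 + (-697 + 465)*(-847)) = (-4014580 - 2146510*(-1/287060))/(-1119824 - 232*(-847)) = (-4014580 + 214651/28706)/(-1119824 + 196504) = -115242318829/28706/(-923320) = -115242318829/28706*(-1/923320) = 115242318829/26504823920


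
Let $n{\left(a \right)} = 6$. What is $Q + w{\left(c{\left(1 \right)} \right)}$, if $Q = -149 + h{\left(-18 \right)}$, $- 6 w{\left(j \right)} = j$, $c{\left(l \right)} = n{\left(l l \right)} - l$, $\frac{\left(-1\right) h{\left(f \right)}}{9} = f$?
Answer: $\frac{73}{6} \approx 12.167$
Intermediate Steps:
$h{\left(f \right)} = - 9 f$
$c{\left(l \right)} = 6 - l$
$w{\left(j \right)} = - \frac{j}{6}$
$Q = 13$ ($Q = -149 - -162 = -149 + 162 = 13$)
$Q + w{\left(c{\left(1 \right)} \right)} = 13 - \frac{6 - 1}{6} = 13 - \frac{5}{6} = \frac{73}{6}$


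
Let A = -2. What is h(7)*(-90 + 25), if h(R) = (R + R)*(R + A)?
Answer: -4550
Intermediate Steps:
h(R) = 2*R*(-2 + R) (h(R) = (R + R)*(R - 2) = (2*R)*(-2 + R) = 2*R*(-2 + R))
h(7)*(-90 + 25) = (2*7*(-2 + 7))*(-90 + 25) = (2*7*5)*(-65) = 70*(-65) = -4550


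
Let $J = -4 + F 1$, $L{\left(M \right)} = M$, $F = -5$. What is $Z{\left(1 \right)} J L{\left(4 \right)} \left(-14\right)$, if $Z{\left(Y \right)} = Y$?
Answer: $504$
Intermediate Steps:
$J = -9$ ($J = -4 - 5 = -9$)
$Z{\left(1 \right)} J L{\left(4 \right)} \left(-14\right) = 1 \left(-9\right) 4 \left(-14\right) = \left(-9\right) 4 \left(-14\right) = \left(-36\right) \left(-14\right) = 504$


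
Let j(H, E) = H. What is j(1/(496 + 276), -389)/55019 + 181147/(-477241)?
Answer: -7694158206955/20270653030988 ≈ -0.37957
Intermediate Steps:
j(1/(496 + 276), -389)/55019 + 181147/(-477241) = 1/((496 + 276)*55019) + 181147/(-477241) = (1/55019)/772 + 181147*(-1/477241) = (1/772)*(1/55019) - 181147/477241 = 1/42474668 - 181147/477241 = -7694158206955/20270653030988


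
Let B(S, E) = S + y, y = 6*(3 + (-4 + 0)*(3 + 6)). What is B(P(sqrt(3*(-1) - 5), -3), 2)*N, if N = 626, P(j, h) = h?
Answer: -125826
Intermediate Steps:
y = -198 (y = 6*(3 - 4*9) = 6*(3 - 36) = 6*(-33) = -198)
B(S, E) = -198 + S (B(S, E) = S - 198 = -198 + S)
B(P(sqrt(3*(-1) - 5), -3), 2)*N = (-198 - 3)*626 = -201*626 = -125826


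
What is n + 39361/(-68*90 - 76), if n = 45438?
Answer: 281494487/6196 ≈ 45432.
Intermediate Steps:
n + 39361/(-68*90 - 76) = 45438 + 39361/(-68*90 - 76) = 45438 + 39361/(-6120 - 76) = 45438 + 39361/(-6196) = 45438 + 39361*(-1/6196) = 45438 - 39361/6196 = 281494487/6196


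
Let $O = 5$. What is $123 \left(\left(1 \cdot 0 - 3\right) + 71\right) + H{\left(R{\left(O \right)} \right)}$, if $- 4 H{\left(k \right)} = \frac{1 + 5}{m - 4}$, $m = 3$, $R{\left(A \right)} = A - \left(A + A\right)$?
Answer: $\frac{16731}{2} \approx 8365.5$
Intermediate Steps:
$R{\left(A \right)} = - A$ ($R{\left(A \right)} = A - 2 A = - A$)
$H{\left(k \right)} = \frac{3}{2}$ ($H{\left(k \right)} = - \frac{\left(1 + 5\right) \frac{1}{3 - 4}}{4} = - \frac{6 \frac{1}{-1}}{4} = - \frac{6 \left(-1\right)}{4} = \left(- \frac{1}{4}\right) \left(-6\right) = \frac{3}{2}$)
$123 \left(\left(1 \cdot 0 - 3\right) + 71\right) + H{\left(R{\left(O \right)} \right)} = 123 \left(\left(1 \cdot 0 - 3\right) + 71\right) + \frac{3}{2} = 123 \left(\left(0 - 3\right) + 71\right) + \frac{3}{2} = 123 \left(-3 + 71\right) + \frac{3}{2} = 123 \cdot 68 + \frac{3}{2} = 8364 + \frac{3}{2} = \frac{16731}{2}$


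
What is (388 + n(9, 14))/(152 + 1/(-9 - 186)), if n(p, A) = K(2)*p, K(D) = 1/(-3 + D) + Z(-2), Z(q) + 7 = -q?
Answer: 65130/29639 ≈ 2.1974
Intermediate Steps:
Z(q) = -7 - q
K(D) = -5 + 1/(-3 + D) (K(D) = 1/(-3 + D) + (-7 - 1*(-2)) = 1/(-3 + D) + (-7 + 2) = 1/(-3 + D) - 5 = -5 + 1/(-3 + D))
n(p, A) = -6*p (n(p, A) = ((16 - 5*2)/(-3 + 2))*p = ((16 - 10)/(-1))*p = (-1*6)*p = -6*p)
(388 + n(9, 14))/(152 + 1/(-9 - 186)) = (388 - 6*9)/(152 + 1/(-9 - 186)) = (388 - 54)/(152 + 1/(-195)) = 334/(152 - 1/195) = 334/(29639/195) = 334*(195/29639) = 65130/29639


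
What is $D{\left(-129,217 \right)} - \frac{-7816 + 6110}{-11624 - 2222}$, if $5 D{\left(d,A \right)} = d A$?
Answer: $- \frac{193799804}{34615} \approx -5598.7$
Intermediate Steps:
$D{\left(d,A \right)} = \frac{A d}{5}$ ($D{\left(d,A \right)} = \frac{d A}{5} = \frac{A d}{5}$)
$D{\left(-129,217 \right)} - \frac{-7816 + 6110}{-11624 - 2222} = \frac{1}{5} \cdot 217 \left(-129\right) - \frac{-7816 + 6110}{-11624 - 2222} = - \frac{27993}{5} - - \frac{1706}{-13846} = - \frac{27993}{5} - \left(-1706\right) \left(- \frac{1}{13846}\right) = - \frac{27993}{5} - \frac{853}{6923} = - \frac{193799804}{34615}$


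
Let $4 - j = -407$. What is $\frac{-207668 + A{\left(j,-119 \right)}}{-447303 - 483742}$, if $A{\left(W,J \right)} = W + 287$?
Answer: $\frac{41394}{186209} \approx 0.2223$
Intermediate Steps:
$j = 411$ ($j = 4 - -407 = 4 + 407 = 411$)
$A{\left(W,J \right)} = 287 + W$
$\frac{-207668 + A{\left(j,-119 \right)}}{-447303 - 483742} = \frac{-207668 + \left(287 + 411\right)}{-447303 - 483742} = \frac{-207668 + 698}{-931045} = \left(-206970\right) \left(- \frac{1}{931045}\right) = \frac{41394}{186209}$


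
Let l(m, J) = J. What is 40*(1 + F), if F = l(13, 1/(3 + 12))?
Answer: 128/3 ≈ 42.667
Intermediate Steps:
F = 1/15 (F = 1/(3 + 12) = 1/15 ≈ 0.066667)
40*(1 + F) = 40*(1 + 1/15) = 40*(16/15) = 128/3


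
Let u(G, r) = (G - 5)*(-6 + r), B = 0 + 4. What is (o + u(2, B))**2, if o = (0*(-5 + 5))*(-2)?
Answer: 36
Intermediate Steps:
B = 4
u(G, r) = (-6 + r)*(-5 + G) (u(G, r) = (-5 + G)*(-6 + r) = (-6 + r)*(-5 + G))
o = 0 (o = (0*0)*(-2) = 0*(-2) = 0)
(o + u(2, B))**2 = (0 + (30 - 6*2 - 5*4 + 2*4))**2 = (0 + (30 - 12 - 20 + 8))**2 = (0 + 6)**2 = 6**2 = 36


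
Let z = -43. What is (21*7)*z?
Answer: -6321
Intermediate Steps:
(21*7)*z = (21*7)*(-43) = 147*(-43) = -6321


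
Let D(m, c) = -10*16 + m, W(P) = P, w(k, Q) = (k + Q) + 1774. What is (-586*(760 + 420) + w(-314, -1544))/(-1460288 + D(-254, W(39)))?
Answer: 345782/730351 ≈ 0.47345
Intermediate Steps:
w(k, Q) = 1774 + Q + k (w(k, Q) = (Q + k) + 1774 = 1774 + Q + k)
D(m, c) = -160 + m
(-586*(760 + 420) + w(-314, -1544))/(-1460288 + D(-254, W(39))) = (-586*(760 + 420) + (1774 - 1544 - 314))/(-1460288 + (-160 - 254)) = (-586*1180 - 84)/(-1460288 - 414) = (-691480 - 84)/(-1460702) = -691564*(-1/1460702) = 345782/730351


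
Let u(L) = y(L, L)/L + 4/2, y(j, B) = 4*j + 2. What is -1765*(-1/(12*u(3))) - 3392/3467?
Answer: 1169579/55472 ≈ 21.084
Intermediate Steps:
y(j, B) = 2 + 4*j
u(L) = 2 + (2 + 4*L)/L (u(L) = (2 + 4*L)/L + 4/2 = (2 + 4*L)/L + 4*(½) = (2 + 4*L)/L + 2 = 2 + (2 + 4*L)/L)
-1765*(-1/(12*u(3))) - 3392/3467 = -1765*(-1/(12*(6 + 2/3))) - 3392/3467 = -1765*(-1/(12*(6 + 2*(⅓)))) - 3392*1/3467 = -1765*(-1/(12*(6 + ⅔))) - 3392/3467 = -1765/((1*(20/3))*(-12)) - 3392/3467 = -1765/((20/3)*(-12)) - 3392/3467 = -1765/(-80) - 3392/3467 = -1765*(-1/80) - 3392/3467 = 353/16 - 3392/3467 = 1169579/55472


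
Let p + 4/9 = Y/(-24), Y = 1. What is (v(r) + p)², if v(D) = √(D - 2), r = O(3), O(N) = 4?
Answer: 11593/5184 - 35*√2/36 ≈ 0.86137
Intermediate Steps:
r = 4
v(D) = √(-2 + D)
p = -35/72 (p = -4/9 + 1/(-24) = -4/9 + 1*(-1/24) = -4/9 - 1/24 = -35/72 ≈ -0.48611)
(v(r) + p)² = (√(-2 + 4) - 35/72)² = (√2 - 35/72)² = (-35/72 + √2)²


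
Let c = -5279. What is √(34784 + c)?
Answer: √29505 ≈ 171.77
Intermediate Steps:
√(34784 + c) = √(34784 - 5279) = √29505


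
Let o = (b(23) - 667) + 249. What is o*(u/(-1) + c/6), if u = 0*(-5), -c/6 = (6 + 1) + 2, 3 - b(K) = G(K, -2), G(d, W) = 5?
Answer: 3780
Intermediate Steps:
b(K) = -2 (b(K) = 3 - 1*5 = 3 - 5 = -2)
c = -54 (c = -6*((6 + 1) + 2) = -6*(7 + 2) = -6*9 = -54)
o = -420 (o = (-2 - 667) + 249 = -669 + 249 = -420)
u = 0
o*(u/(-1) + c/6) = -420*(0/(-1) - 54/6) = -420*(0*(-1) - 54*⅙) = -420*(0 - 9) = -420*(-9) = 3780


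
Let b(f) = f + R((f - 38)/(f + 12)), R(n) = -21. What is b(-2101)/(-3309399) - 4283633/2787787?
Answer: -14170335082553/9225899510013 ≈ -1.5359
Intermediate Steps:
b(f) = -21 + f (b(f) = f - 21 = -21 + f)
b(-2101)/(-3309399) - 4283633/2787787 = (-21 - 2101)/(-3309399) - 4283633/2787787 = -2122*(-1/3309399) - 4283633*1/2787787 = 2122/3309399 - 4283633/2787787 = -14170335082553/9225899510013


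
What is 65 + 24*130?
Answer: 3185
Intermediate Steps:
65 + 24*130 = 65 + 3120 = 3185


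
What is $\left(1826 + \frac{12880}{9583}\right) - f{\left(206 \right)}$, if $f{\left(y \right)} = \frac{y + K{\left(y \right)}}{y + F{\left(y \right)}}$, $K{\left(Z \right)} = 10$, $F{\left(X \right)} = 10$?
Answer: $\frac{2500265}{1369} \approx 1826.3$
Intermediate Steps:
$f{\left(y \right)} = 1$ ($f{\left(y \right)} = \frac{y + 10}{y + 10} = \frac{10 + y}{10 + y} = 1$)
$\left(1826 + \frac{12880}{9583}\right) - f{\left(206 \right)} = \left(1826 + \frac{12880}{9583}\right) - 1 = \left(1826 + 12880 \cdot \frac{1}{9583}\right) - 1 = \left(1826 + \frac{1840}{1369}\right) - 1 = \frac{2501634}{1369} - 1 = \frac{2500265}{1369}$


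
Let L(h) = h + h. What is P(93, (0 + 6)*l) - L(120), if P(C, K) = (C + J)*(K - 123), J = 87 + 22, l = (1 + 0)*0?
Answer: -25086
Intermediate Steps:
l = 0 (l = 1*0 = 0)
J = 109
P(C, K) = (-123 + K)*(109 + C) (P(C, K) = (C + 109)*(K - 123) = (109 + C)*(-123 + K) = (-123 + K)*(109 + C))
L(h) = 2*h
P(93, (0 + 6)*l) - L(120) = (-13407 - 123*93 + 109*((0 + 6)*0) + 93*((0 + 6)*0)) - 2*120 = (-13407 - 11439 + 109*(6*0) + 93*(6*0)) - 1*240 = (-13407 - 11439 + 109*0 + 93*0) - 240 = (-13407 - 11439 + 0 + 0) - 240 = -24846 - 240 = -25086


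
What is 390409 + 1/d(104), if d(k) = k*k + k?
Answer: 4263266281/10920 ≈ 3.9041e+5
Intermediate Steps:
d(k) = k + k² (d(k) = k² + k = k + k²)
390409 + 1/d(104) = 390409 + 1/(104*(1 + 104)) = 390409 + 1/(104*105) = 390409 + 1/10920 = 4263266281/10920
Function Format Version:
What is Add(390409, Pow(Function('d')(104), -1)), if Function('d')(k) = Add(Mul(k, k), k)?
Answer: Rational(4263266281, 10920) ≈ 3.9041e+5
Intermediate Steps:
Function('d')(k) = Add(k, Pow(k, 2)) (Function('d')(k) = Add(Pow(k, 2), k) = Add(k, Pow(k, 2)))
Add(390409, Pow(Function('d')(104), -1)) = Add(390409, Pow(Mul(104, Add(1, 104)), -1)) = Add(390409, Pow(Mul(104, 105), -1)) = Add(390409, Pow(10920, -1)) = Add(390409, Rational(1, 10920)) = Rational(4263266281, 10920)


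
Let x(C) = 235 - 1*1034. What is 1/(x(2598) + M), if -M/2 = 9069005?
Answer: -1/18138809 ≈ -5.5130e-8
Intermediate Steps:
x(C) = -799 (x(C) = 235 - 1034 = -799)
M = -18138010 (M = -2*9069005 = -18138010)
1/(x(2598) + M) = 1/(-799 - 18138010) = 1/(-18138809) = -1/18138809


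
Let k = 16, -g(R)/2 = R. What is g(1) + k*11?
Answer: 174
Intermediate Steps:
g(R) = -2*R
g(1) + k*11 = -2*1 + 16*11 = -2 + 176 = 174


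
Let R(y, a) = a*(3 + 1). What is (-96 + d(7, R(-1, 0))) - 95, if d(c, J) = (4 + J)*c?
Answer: -163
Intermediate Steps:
R(y, a) = 4*a (R(y, a) = a*4 = 4*a)
d(c, J) = c*(4 + J)
(-96 + d(7, R(-1, 0))) - 95 = (-96 + 7*(4 + 4*0)) - 95 = (-96 + 7*(4 + 0)) - 95 = (-96 + 7*4) - 95 = (-96 + 28) - 95 = -68 - 95 = -163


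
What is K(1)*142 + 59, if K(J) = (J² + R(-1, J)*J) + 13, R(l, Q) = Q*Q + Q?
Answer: 2331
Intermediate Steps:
R(l, Q) = Q + Q² (R(l, Q) = Q² + Q = Q + Q²)
K(J) = 13 + J² + J²*(1 + J) (K(J) = (J² + (J*(1 + J))*J) + 13 = (J² + J²*(1 + J)) + 13 = 13 + J² + J²*(1 + J))
K(1)*142 + 59 = (13 + 1³ + 2*1²)*142 + 59 = (13 + 1 + 2*1)*142 + 59 = (13 + 1 + 2)*142 + 59 = 16*142 + 59 = 2272 + 59 = 2331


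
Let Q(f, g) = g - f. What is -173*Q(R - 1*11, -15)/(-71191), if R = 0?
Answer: -692/71191 ≈ -0.0097203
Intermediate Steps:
-173*Q(R - 1*11, -15)/(-71191) = -173*(-15 - (0 - 1*11))/(-71191) = -173*(-15 - (0 - 11))*(-1/71191) = -173*(-15 - 1*(-11))*(-1/71191) = -173*(-15 + 11)*(-1/71191) = -173*(-4)*(-1/71191) = 692*(-1/71191) = -692/71191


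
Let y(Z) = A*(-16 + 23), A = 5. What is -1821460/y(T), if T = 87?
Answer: -364292/7 ≈ -52042.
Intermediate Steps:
y(Z) = 35 (y(Z) = 5*(-16 + 23) = 5*7 = 35)
-1821460/y(T) = -1821460/35 = -1821460*1/35 = -364292/7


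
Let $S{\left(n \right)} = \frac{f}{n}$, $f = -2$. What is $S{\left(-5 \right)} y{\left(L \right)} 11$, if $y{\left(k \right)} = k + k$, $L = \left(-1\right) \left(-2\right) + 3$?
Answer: $44$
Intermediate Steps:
$L = 5$ ($L = 2 + 3 = 5$)
$y{\left(k \right)} = 2 k$
$S{\left(n \right)} = - \frac{2}{n}$
$S{\left(-5 \right)} y{\left(L \right)} 11 = - \frac{2}{-5} \cdot 2 \cdot 5 \cdot 11 = \left(-2\right) \left(- \frac{1}{5}\right) 10 \cdot 11 = \frac{2}{5} \cdot 10 \cdot 11 = 4 \cdot 11 = 44$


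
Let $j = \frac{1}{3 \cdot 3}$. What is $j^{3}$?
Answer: $\frac{1}{729} \approx 0.0013717$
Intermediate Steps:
$j = \frac{1}{9} \approx 0.11111$
$j^{3} = \left(\frac{1}{9}\right)^{3} = \frac{1}{729}$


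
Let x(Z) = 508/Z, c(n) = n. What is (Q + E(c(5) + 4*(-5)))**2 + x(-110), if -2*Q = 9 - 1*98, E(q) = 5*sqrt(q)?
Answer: 352139/220 + 445*I*sqrt(15) ≈ 1600.6 + 1723.5*I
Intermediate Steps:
Q = 89/2 (Q = -(9 - 1*98)/2 = -(9 - 98)/2 = -1/2*(-89) = 89/2 ≈ 44.500)
(Q + E(c(5) + 4*(-5)))**2 + x(-110) = (89/2 + 5*sqrt(5 + 4*(-5)))**2 + 508/(-110) = (89/2 + 5*sqrt(5 - 20))**2 + 508*(-1/110) = (89/2 + 5*sqrt(-15))**2 - 254/55 = (89/2 + 5*(I*sqrt(15)))**2 - 254/55 = (89/2 + 5*I*sqrt(15))**2 - 254/55 = -254/55 + (89/2 + 5*I*sqrt(15))**2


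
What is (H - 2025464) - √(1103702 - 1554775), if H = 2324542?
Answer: 299078 - I*√451073 ≈ 2.9908e+5 - 671.62*I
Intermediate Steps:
(H - 2025464) - √(1103702 - 1554775) = (2324542 - 2025464) - √(1103702 - 1554775) = 299078 - √(-451073) = 299078 - I*√451073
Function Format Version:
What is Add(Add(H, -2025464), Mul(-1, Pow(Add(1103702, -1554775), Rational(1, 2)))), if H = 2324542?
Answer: Add(299078, Mul(-1, I, Pow(451073, Rational(1, 2)))) ≈ Add(2.9908e+5, Mul(-671.62, I))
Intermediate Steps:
Add(Add(H, -2025464), Mul(-1, Pow(Add(1103702, -1554775), Rational(1, 2)))) = Add(Add(2324542, -2025464), Mul(-1, Pow(Add(1103702, -1554775), Rational(1, 2)))) = Add(299078, Mul(-1, Pow(-451073, Rational(1, 2)))) = Add(299078, Mul(-1, Mul(I, Pow(451073, Rational(1, 2))))) = Add(299078, Mul(-1, I, Pow(451073, Rational(1, 2))))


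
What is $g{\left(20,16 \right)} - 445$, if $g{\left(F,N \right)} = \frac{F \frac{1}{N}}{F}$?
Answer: $- \frac{7119}{16} \approx -444.94$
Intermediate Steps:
$g{\left(F,N \right)} = \frac{1}{N}$
$g{\left(20,16 \right)} - 445 = \frac{1}{16} - 445 = - \frac{7119}{16}$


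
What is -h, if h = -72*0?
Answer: 0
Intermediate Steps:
h = 0
-h = -1*0 = 0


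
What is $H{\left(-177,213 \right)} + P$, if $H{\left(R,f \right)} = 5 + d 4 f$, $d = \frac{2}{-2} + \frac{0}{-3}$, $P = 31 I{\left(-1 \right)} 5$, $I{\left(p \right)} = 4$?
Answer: $-227$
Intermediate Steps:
$P = 620$ ($P = 31 \cdot 4 \cdot 5 = 124 \cdot 5 = 620$)
$d = -1$ ($d = 2 \left(- \frac{1}{2}\right) + 0 \left(- \frac{1}{3}\right) = -1 + 0 = -1$)
$H{\left(R,f \right)} = 5 - 4 f$
$H{\left(-177,213 \right)} + P = \left(5 - 852\right) + 620 = -847 + 620 = -227$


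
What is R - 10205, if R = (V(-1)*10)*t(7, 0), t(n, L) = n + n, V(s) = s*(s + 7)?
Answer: -11045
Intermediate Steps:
V(s) = s*(7 + s)
t(n, L) = 2*n
R = -840 (R = (-(7 - 1)*10)*(2*7) = (-1*6*10)*14 = -6*10*14 = -60*14 = -840)
R - 10205 = -840 - 10205 = -11045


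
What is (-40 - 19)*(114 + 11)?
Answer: -7375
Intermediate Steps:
(-40 - 19)*(114 + 11) = -59*125 = -7375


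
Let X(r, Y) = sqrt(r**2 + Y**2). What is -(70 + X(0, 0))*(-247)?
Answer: 17290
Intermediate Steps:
X(r, Y) = sqrt(Y**2 + r**2)
-(70 + X(0, 0))*(-247) = -(70 + sqrt(0**2 + 0**2))*(-247) = -(70 + sqrt(0 + 0))*(-247) = -(70 + sqrt(0))*(-247) = -(70 + 0)*(-247) = -70*(-247) = -1*(-17290) = 17290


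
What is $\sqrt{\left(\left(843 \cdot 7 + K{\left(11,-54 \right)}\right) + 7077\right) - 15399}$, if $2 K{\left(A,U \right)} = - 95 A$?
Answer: $\frac{29 i \sqrt{14}}{2} \approx 54.254 i$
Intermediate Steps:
$K{\left(A,U \right)} = - \frac{95 A}{2}$ ($K{\left(A,U \right)} = \frac{\left(-95\right) A}{2} = - \frac{95 A}{2}$)
$\sqrt{\left(\left(843 \cdot 7 + K{\left(11,-54 \right)}\right) + 7077\right) - 15399} = \sqrt{\left(\left(843 \cdot 7 - \frac{1045}{2}\right) + 7077\right) - 15399} = \sqrt{\left(\left(5901 - \frac{1045}{2}\right) + 7077\right) - 15399} = \sqrt{\left(\frac{10757}{2} + 7077\right) - 15399} = \sqrt{\frac{24911}{2} - 15399} = \sqrt{- \frac{5887}{2}} = \frac{29 i \sqrt{14}}{2}$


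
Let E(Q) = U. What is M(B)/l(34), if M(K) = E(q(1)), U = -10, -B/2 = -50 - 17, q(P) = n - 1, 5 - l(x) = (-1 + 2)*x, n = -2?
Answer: 10/29 ≈ 0.34483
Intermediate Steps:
l(x) = 5 - x (l(x) = 5 - (-1 + 2)*x = 5 - x)
q(P) = -3 (q(P) = -2 - 1 = -3)
B = 134 (B = -2*(-50 - 17) = -2*(-67) = 134)
E(Q) = -10
M(K) = -10
M(B)/l(34) = -10/(5 - 1*34) = -10/(5 - 34) = -10/(-29) = -10*(-1/29) = 10/29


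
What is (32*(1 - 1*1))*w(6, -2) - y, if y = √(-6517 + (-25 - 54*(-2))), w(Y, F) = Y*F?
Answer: -I*√6434 ≈ -80.212*I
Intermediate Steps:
w(Y, F) = F*Y
y = I*√6434 (y = √(-6517 + (-25 + 108)) = √(-6517 + 83) = √(-6434) = I*√6434 ≈ 80.212*I)
(32*(1 - 1*1))*w(6, -2) - y = (32*(1 - 1*1))*(-2*6) - I*√6434 = (32*(1 - 1))*(-12) - I*√6434 = (32*0)*(-12) - I*√6434 = 0*(-12) - I*√6434 = 0 - I*√6434 = -I*√6434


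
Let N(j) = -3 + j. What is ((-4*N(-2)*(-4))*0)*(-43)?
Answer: 0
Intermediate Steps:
((-4*N(-2)*(-4))*0)*(-43) = ((-4*(-3 - 2)*(-4))*0)*(-43) = ((-4*(-5)*(-4))*0)*(-43) = ((20*(-4))*0)*(-43) = -80*0*(-43) = 0*(-43) = 0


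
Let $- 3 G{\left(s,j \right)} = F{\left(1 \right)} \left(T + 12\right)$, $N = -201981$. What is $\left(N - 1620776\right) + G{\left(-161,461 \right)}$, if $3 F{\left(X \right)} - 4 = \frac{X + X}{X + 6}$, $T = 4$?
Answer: $- \frac{38278057}{21} \approx -1.8228 \cdot 10^{6}$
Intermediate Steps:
$F{\left(X \right)} = \frac{4}{3} + \frac{2 X}{3 \left(6 + X\right)}$ ($F{\left(X \right)} = \frac{4}{3} + \frac{\left(X + X\right) \frac{1}{X + 6}}{3} = \frac{4}{3} + \frac{2 X \frac{1}{6 + X}}{3} = \frac{4}{3} + \frac{2 X}{3 \left(6 + X\right)}$)
$G{\left(s,j \right)} = - \frac{160}{21}$ ($G{\left(s,j \right)} = - \frac{\frac{2 \left(4 + 1\right)}{6 + 1} \left(4 + 12\right)}{3} = - \frac{2 \cdot \frac{1}{7} \cdot 5 \cdot 16}{3} = - \frac{\frac{10}{7} \cdot 16}{3} = \left(- \frac{1}{3}\right) \frac{160}{7} = - \frac{160}{21}$)
$\left(N - 1620776\right) + G{\left(-161,461 \right)} = \left(-201981 - 1620776\right) - \frac{160}{21} = -1822757 - \frac{160}{21} = - \frac{38278057}{21}$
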